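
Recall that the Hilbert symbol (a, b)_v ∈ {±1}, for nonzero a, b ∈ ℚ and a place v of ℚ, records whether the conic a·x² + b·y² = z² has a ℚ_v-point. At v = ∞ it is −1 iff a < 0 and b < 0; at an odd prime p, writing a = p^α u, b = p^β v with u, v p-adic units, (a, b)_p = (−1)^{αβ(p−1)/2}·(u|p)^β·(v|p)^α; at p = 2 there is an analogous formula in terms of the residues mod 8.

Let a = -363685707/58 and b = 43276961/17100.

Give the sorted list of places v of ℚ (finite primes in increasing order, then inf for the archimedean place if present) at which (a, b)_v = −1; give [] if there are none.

(a, b) ≡ (-239134, 1554371) mod (ℚ^×)²; places V = {2, 3, 5, 7, 11, 13, 19, 23, 29, 31, ∞}.
(a,b)_31: α=1, u≡16; β=1, v≡20 (mod 31); (16|31)=+1, (20|31)=+1; sign (−1)^1·+1^1·+1^1 = -1.
(a,b)_7: α=1, u≡6; β=1, v≡5 (mod 7); (6|7)=-1, (5|7)=-1; sign (−1)^1·-1^1·-1^1 = -1.
(a,b)_23: α=0, u≡21; β=2, v≡4 (mod 23); (21|23)=-1, (4|23)=+1; sign (−1)^0·-1^2·+1^0 = +1.
(a,b)_∞: sgn(-239134)=−, sgn(1554371)=+, so +1.
(a,b)_2: α=-1, β=-2; u≡1, v≡3 (mod 8); ε(u)ε(v)=0·1, αω(v)=-1·1, βω(u)=-2·0; sum ≡ 1  ⇒  -1.
(a,b)_3: α=6, u≡2; β=-2, v≡2 (mod 3); (2|3)=-1, (2|3)=-1; sign (−1)^0·-1^-2·-1^6 = +1.
(a,b)_11: α=2, u≡2; β=0, v≡4 (mod 11); (2|11)=-1, (4|11)=+1; sign (−1)^0·-1^0·+1^2 = +1.
(a,b)_29: α=-1, u≡8; β=1, v≡6 (mod 29); (8|29)=-1, (6|29)=+1; sign (−1)^0·-1^1·+1^-1 = -1.
(a,b)_19: α=1, u≡7; β=-1, v≡13 (mod 19); (7|19)=+1, (13|19)=-1; sign (−1)^1·+1^-1·-1^1 = +1.
(a,b)_13: α=0, u≡3; β=1, v≡7 (mod 13); (3|13)=+1, (7|13)=-1; sign (−1)^0·+1^1·-1^0 = +1.
(a,b)_5: α=0, u≡1; β=-2, v≡4 (mod 5); (1|5)=+1, (4|5)=+1; sign (−1)^0·+1^-2·+1^0 = +1.
|Ram(-239134, 1554371)| = 4, even; anisotropic at {2, 7, 29, 31}.

[2, 7, 29, 31]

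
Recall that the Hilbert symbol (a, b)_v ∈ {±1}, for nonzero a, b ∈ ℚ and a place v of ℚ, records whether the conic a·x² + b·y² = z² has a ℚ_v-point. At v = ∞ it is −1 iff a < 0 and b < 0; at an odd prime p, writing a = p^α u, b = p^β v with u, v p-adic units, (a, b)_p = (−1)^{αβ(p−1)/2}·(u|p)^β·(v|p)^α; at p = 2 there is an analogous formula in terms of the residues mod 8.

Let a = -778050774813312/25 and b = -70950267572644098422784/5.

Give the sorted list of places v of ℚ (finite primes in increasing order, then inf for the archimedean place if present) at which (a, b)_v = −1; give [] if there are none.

[5, 13, 29, inf]

(a, b) ≡ (-70122, -14630) mod (ℚ^×)²; places V = {2, 3, 5, 7, 11, 13, 19, 29, 31, ∞}.
(a,b)_29: α=1, u≡2; β=2, v≡8 (mod 29); (2|29)=-1, (8|29)=-1; sign (−1)^0·-1^2·-1^1 = -1.
(a,b)_31: α=1, u≡20; β=2, v≡4 (mod 31); (20|31)=+1, (4|31)=+1; sign (−1)^0·+1^2·+1^1 = +1.
(a,b)_13: α=1, u≡4; β=2, v≡7 (mod 13); (4|13)=+1, (7|13)=-1; sign (−1)^0·+1^2·-1^1 = -1.
(a,b)_7: α=2, u≡4; β=3, v≡5 (mod 7); (4|7)=+1, (5|7)=-1; sign (−1)^0·+1^3·-1^2 = +1.
(a,b)_19: α=2, u≡6; β=3, v≡16 (mod 19); (6|19)=+1, (16|19)=+1; sign (−1)^0·+1^3·+1^2 = +1.
(a,b)_∞: sgn(-70122)=−, sgn(-14630)=−, so -1.
(a,b)_3: α=5, u≡2; β=4, v≡1 (mod 3); (2|3)=-1, (1|3)=+1; sign (−1)^0·-1^4·+1^5 = +1.
(a,b)_2: α=7, β=11; u≡3, v≡5 (mod 8); ε(u)ε(v)=1·0, αω(v)=7·1, βω(u)=11·1; sum ≡ 0  ⇒  +1.
(a,b)_11: α=2, u≡3; β=3, v≡4 (mod 11); (3|11)=+1, (4|11)=+1; sign (−1)^0·+1^3·+1^2 = +1.
(a,b)_5: α=-2, u≡3; β=-1, v≡1 (mod 5); (3|5)=-1, (1|5)=+1; sign (−1)^0·-1^-1·+1^-2 = -1.
(-70122, -14630 / ℚ) ramifies at {5, 13, 29, ∞}: a division algebra.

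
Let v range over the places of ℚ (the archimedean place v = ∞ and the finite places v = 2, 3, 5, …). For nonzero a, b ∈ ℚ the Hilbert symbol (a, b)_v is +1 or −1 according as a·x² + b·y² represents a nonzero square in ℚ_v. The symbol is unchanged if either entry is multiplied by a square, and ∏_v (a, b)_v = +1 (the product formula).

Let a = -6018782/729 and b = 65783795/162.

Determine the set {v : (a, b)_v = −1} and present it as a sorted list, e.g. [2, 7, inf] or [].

Mod squares: a ≡ -49742, b ≡ 248710. Check v ∈ {∞, 2, 3, 5, 7, 11, 17, 19, 23}.
v=23: a=23^0·(≡17), b=23^2·(≡17) mod 23; (17|23)=-1, (17|23)=-1; (−1)^{0·2·11}·(-1)^2·(-1)^0 = +1.
v=19: a=19^1·(≡4), b=19^1·(≡3) mod 19; (4|19)=+1, (3|19)=-1; (−1)^{1·1·9}·(+1)^1·(-1)^1 = +1.
v=∞: -49742 < 0 and 248710 > 0  ⇒  (a,b)_∞ = +1.
v=17: a=17^1·(≡2), b=17^1·(≡3) mod 17; (2|17)=+1, (3|17)=-1; (−1)^{1·1·8}·(+1)^1·(-1)^1 = -1.
v=3: a=3^-6·(≡1), b=3^-4·(≡1) mod 3; (1|3)=+1, (1|3)=+1; (−1)^{-6·-4·1}·(+1)^-4·(+1)^-6 = +1.
v=7: a=7^1·(≡5), b=7^1·(≡3) mod 7; (5|7)=-1, (3|7)=-1; (−1)^{1·1·3}·(-1)^1·(-1)^1 = -1.
v=11: a=11^3·(≡7), b=11^1·(≡1) mod 11; (7|11)=-1, (1|11)=+1; (−1)^{3·1·5}·(-1)^1·(+1)^3 = +1.
v=5: a=5^0·(≡2), b=5^1·(≡2) mod 5; (2|5)=-1, (2|5)=-1; (−1)^{0·1·2}·(-1)^1·(-1)^0 = -1.
v=2: v_2(a)=1, v_2(b)=-1; units ≡ 1, 3 (mod 8); ε·ε+αω+βω = 0·1+1·1+-1·0 ≡ 1  ⇒  (a,b)_2 = -1.
(-49742, 248710 / ℚ) ramifies at {2, 5, 7, 17}: a division algebra.

[2, 5, 7, 17]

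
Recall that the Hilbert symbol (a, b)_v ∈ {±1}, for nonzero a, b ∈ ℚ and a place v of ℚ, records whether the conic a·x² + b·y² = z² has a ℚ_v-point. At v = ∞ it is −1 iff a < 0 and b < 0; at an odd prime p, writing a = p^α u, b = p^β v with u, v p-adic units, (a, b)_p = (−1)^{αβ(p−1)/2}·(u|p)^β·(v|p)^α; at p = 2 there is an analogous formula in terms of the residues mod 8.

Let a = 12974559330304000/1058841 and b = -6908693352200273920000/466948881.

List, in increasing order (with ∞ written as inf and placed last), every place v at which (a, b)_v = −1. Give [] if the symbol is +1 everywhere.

[2, 5]

Mod squares: a ≡ 715, b ≡ -22. Check v ∈ {∞, 2, 3, 5, 7, 11, 13}.
v=11: a=11^1·(≡6), b=11^1·(≡4) mod 11; (6|11)=-1, (4|11)=+1; (−1)^{1·1·5}·(-1)^1·(+1)^1 = +1.
v=7: a=7^-6·(≡1), b=7^-8·(≡5) mod 7; (1|7)=+1, (5|7)=-1; (−1)^{-6·-8·3}·(+1)^-8·(-1)^-6 = +1.
v=3: a=3^-2·(≡1), b=3^-4·(≡2) mod 3; (1|3)=+1, (2|3)=-1; (−1)^{-2·-4·1}·(+1)^-4·(-1)^-2 = +1.
v=2: v_2(a)=32, v_2(b)=45; units ≡ 3, 5 (mod 8); ε·ε+αω+βω = 1·0+32·1+45·1 ≡ 1  ⇒  (a,b)_2 = -1.
v=13: a=13^3·(≡3), b=13^4·(≡4) mod 13; (3|13)=+1, (4|13)=+1; (−1)^{3·4·6}·(+1)^4·(+1)^3 = +1.
v=5: a=5^3·(≡2), b=5^4·(≡3) mod 5; (2|5)=-1, (3|5)=-1; (−1)^{3·4·2}·(-1)^4·(-1)^3 = -1.
v=∞: 715 > 0 and -22 < 0  ⇒  (a,b)_∞ = +1.
(715, -22 / ℚ) ramifies at {2, 5}: a division algebra.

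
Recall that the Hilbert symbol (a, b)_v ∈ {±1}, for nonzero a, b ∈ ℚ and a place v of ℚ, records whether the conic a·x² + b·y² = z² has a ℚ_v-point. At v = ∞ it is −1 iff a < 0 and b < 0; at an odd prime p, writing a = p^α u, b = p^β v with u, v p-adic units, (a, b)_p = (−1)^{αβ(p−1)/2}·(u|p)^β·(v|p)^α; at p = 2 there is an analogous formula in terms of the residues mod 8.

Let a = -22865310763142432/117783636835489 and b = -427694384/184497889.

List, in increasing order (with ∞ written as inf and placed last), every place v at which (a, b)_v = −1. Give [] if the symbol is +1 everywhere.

Mod squares: a ≡ -2, b ≡ -299. Check v ∈ {∞, 2, 13, 17, 23, 47}.
v=∞: -2 < 0 and -299 < 0  ⇒  (a,b)_∞ = -1.
v=47: a=47^-4·(≡15), b=47^-2·(≡35) mod 47; (15|47)=-1, (35|47)=-1; (−1)^{-4·-2·23}·(-1)^-2·(-1)^-4 = +1.
v=2: v_2(a)=5, v_2(b)=4; units ≡ 7, 5 (mod 8); ε·ε+αω+βω = 1·0+5·1+4·0 ≡ 1  ⇒  (a,b)_2 = -1.
v=13: a=13^6·(≡7), b=13^3·(≡4) mod 13; (7|13)=-1, (4|13)=+1; (−1)^{6·3·6}·(-1)^3·(+1)^6 = -1.
v=17: a=17^-6·(≡1), b=17^-4·(≡3) mod 17; (1|17)=+1, (3|17)=-1; (−1)^{-6·-4·8}·(+1)^-4·(-1)^-6 = +1.
v=23: a=23^6·(≡7), b=23^3·(≡22) mod 23; (7|23)=-1, (22|23)=-1; (−1)^{6·3·11}·(-1)^3·(-1)^6 = -1.
|Ram(-2, -299)| = 4, even; anisotropic at {2, 13, 23, ∞}.

[2, 13, 23, inf]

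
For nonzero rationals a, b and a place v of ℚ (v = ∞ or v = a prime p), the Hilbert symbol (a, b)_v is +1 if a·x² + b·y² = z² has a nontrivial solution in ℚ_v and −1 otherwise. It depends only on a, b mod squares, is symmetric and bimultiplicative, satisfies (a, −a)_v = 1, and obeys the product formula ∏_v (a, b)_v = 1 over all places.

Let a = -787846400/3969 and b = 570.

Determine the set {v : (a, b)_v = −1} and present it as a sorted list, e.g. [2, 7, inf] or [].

[2, 31]

(a, b) ≡ (-341, 570) mod (ℚ^×)²; places V = {2, 3, 5, 7, 11, 19, 31, ∞}.
(a,b)_∞: sgn(-341)=−, sgn(570)=+, so +1.
(a,b)_11: α=1, u≡7; β=0, v≡9 (mod 11); (7|11)=-1, (9|11)=+1; sign (−1)^0·-1^0·+1^1 = +1.
(a,b)_2: α=8, β=1; u≡3, v≡5 (mod 8); ε(u)ε(v)=1·0, αω(v)=8·1, βω(u)=1·1; sum ≡ 1  ⇒  -1.
(a,b)_5: α=2, u≡1; β=1, v≡4 (mod 5); (1|5)=+1, (4|5)=+1; sign (−1)^0·+1^1·+1^2 = +1.
(a,b)_3: α=-4, u≡1; β=1, v≡1 (mod 3); (1|3)=+1, (1|3)=+1; sign (−1)^0·+1^1·+1^-4 = +1.
(a,b)_19: α=2, u≡11; β=1, v≡11 (mod 19); (11|19)=+1, (11|19)=+1; sign (−1)^0·+1^1·+1^2 = +1.
(a,b)_31: α=1, u≡20; β=0, v≡12 (mod 31); (20|31)=+1, (12|31)=-1; sign (−1)^0·+1^0·-1^1 = -1.
(a,b)_7: α=-2, u≡4; β=0, v≡3 (mod 7); (4|7)=+1, (3|7)=-1; sign (−1)^0·+1^0·-1^-2 = +1.
Ram(-341, 570) = {2, 31}; no ℚ_2-point on the conic.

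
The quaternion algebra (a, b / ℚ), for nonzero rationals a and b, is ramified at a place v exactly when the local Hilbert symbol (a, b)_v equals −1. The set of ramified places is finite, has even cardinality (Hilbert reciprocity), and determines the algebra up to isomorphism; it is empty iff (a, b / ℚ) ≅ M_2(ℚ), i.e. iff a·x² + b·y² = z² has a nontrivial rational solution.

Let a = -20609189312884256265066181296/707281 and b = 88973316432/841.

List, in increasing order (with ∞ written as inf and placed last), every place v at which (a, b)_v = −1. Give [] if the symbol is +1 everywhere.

Mod squares: a ≡ -51051, b ≡ 74613. Check v ∈ {∞, 2, 3, 7, 11, 13, 17, 19, 29}.
v=11: a=11^3·(≡9), b=11^1·(≡6) mod 11; (9|11)=+1, (6|11)=-1; (−1)^{3·1·5}·(+1)^1·(-1)^3 = +1.
v=29: a=29^-4·(≡2), b=29^-2·(≡6) mod 29; (2|29)=-1, (6|29)=+1; (−1)^{-4·-2·14}·(-1)^-2·(+1)^-4 = +1.
v=∞: -51051 < 0 and 74613 > 0  ⇒  (a,b)_∞ = +1.
v=7: a=7^3·(≡2), b=7^3·(≡6) mod 7; (2|7)=+1, (6|7)=-1; (−1)^{3·3·3}·(+1)^3·(-1)^3 = +1.
v=13: a=13^7·(≡4), b=13^2·(≡11) mod 13; (4|13)=+1, (11|13)=-1; (−1)^{7·2·6}·(+1)^2·(-1)^7 = -1.
v=19: a=19^4·(≡13), b=19^1·(≡13) mod 19; (13|19)=-1, (13|19)=-1; (−1)^{4·1·9}·(-1)^1·(-1)^4 = -1.
v=2: v_2(a)=4, v_2(b)=4; units ≡ 5, 5 (mod 8); ε·ε+αω+βω = 0·0+4·1+4·1 ≡ 0  ⇒  (a,b)_2 = +1.
v=3: a=3^5·(≡2), b=3^3·(≡1) mod 3; (2|3)=-1, (1|3)=+1; (−1)^{5·3·1}·(-1)^3·(+1)^5 = +1.
v=17: a=17^5·(≡7), b=17^1·(≡6) mod 17; (7|17)=-1, (6|17)=-1; (−1)^{5·1·8}·(-1)^1·(-1)^5 = +1.
Ram(-51051, 74613) = {13, 19}; no ℚ_13-point on the conic.

[13, 19]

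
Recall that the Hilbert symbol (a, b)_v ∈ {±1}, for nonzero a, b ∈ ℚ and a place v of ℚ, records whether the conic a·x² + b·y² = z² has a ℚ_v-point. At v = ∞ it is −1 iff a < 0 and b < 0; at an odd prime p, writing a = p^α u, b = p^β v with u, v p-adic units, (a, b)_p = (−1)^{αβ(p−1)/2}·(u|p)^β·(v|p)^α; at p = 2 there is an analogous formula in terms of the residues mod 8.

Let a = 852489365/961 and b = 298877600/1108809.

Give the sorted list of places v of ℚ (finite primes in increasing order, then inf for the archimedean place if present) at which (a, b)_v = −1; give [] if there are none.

Mod squares: a ≡ 303485, b ≡ 266. Check v ∈ {∞, 2, 3, 5, 7, 13, 19, 23, 29, 31, 53}.
v=19: a=19^0·(≡4), b=19^1·(≡13) mod 19; (4|19)=+1, (13|19)=-1; (−1)^{0·1·9}·(+1)^1·(-1)^0 = +1.
v=13: a=13^1·(≡3), b=13^-2·(≡11) mod 13; (3|13)=+1, (11|13)=-1; (−1)^{1·-2·6}·(+1)^-2·(-1)^1 = -1.
v=3: a=3^0·(≡2), b=3^-8·(≡2) mod 3; (2|3)=-1, (2|3)=-1; (−1)^{0·-8·1}·(-1)^-8·(-1)^0 = +1.
v=∞: 303485 > 0 and 266 > 0  ⇒  (a,b)_∞ = +1.
v=23: a=23^1·(≡18), b=23^0·(≡3) mod 23; (18|23)=+1, (3|23)=+1; (−1)^{1·0·11}·(+1)^0·(+1)^1 = +1.
v=7: a=7^1·(≡4), b=7^1·(≡3) mod 7; (4|7)=+1, (3|7)=-1; (−1)^{1·1·3}·(+1)^1·(-1)^1 = +1.
v=5: a=5^1·(≡3), b=5^2·(≡1) mod 5; (3|5)=-1, (1|5)=+1; (−1)^{1·2·2}·(-1)^2·(+1)^1 = +1.
v=29: a=29^1·(≡4), b=29^0·(≡9) mod 29; (4|29)=+1, (9|29)=+1; (−1)^{1·0·14}·(+1)^0·(+1)^1 = +1.
v=31: a=31^-2·(≡29), b=31^0·(≡28) mod 31; (29|31)=-1, (28|31)=+1; (−1)^{-2·0·15}·(-1)^0·(+1)^-2 = +1.
v=2: v_2(a)=0, v_2(b)=5; units ≡ 5, 5 (mod 8); ε·ε+αω+βω = 0·0+0·1+5·1 ≡ 1  ⇒  (a,b)_2 = -1.
v=53: a=53^2·(≡1), b=53^2·(≡6) mod 53; (1|53)=+1, (6|53)=+1; (−1)^{2·2·26}·(+1)^2·(+1)^2 = +1.
(303485, 266 / ℚ) ramifies at {2, 13}: a division algebra.

[2, 13]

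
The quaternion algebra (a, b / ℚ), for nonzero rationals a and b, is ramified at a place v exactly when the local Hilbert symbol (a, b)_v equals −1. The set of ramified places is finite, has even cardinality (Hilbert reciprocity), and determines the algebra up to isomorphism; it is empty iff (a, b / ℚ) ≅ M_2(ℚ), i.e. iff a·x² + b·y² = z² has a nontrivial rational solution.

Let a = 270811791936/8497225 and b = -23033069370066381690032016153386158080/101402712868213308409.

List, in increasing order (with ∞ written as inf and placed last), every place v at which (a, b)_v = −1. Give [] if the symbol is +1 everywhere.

(a, b) ≡ (3689, -4105330) mod (ℚ^×)²; places V = {2, 3, 5, 7, 11, 13, 17, 19, 31, 41, 43, 53, ∞}.
(a,b)_53: α=-2, u≡48; β=-6, v≡32 (mod 53); (48|53)=-1, (32|53)=-1; sign (−1)^0·-1^-6·-1^-2 = +1.
(a,b)_19: α=0, u≡14; β=1, v≡6 (mod 19); (14|19)=-1, (6|19)=+1; sign (−1)^0·-1^1·+1^0 = -1.
(a,b)_3: α=4, u≡2; β=10, v≡2 (mod 3); (2|3)=-1, (2|3)=-1; sign (−1)^0·-1^10·-1^4 = +1.
(a,b)_2: α=6, β=11; u≡1, v≡7 (mod 8); ε(u)ε(v)=0·1, αω(v)=6·0, βω(u)=11·0; sum ≡ 0  ⇒  +1.
(a,b)_7: α=3, u≡1; β=12, v≡2 (mod 7); (1|7)=+1, (2|7)=+1; sign (−1)^0·+1^12·+1^3 = +1.
(a,b)_11: α=-2, u≡4; β=-4, v≡2 (mod 11); (4|11)=+1, (2|11)=-1; sign (−1)^0·+1^-4·-1^-2 = +1.
(a,b)_41: α=0, u≡23; β=1, v≡10 (mod 41); (23|41)=+1, (10|41)=+1; sign (−1)^0·+1^1·+1^0 = +1.
(a,b)_43: α=0, u≡20; β=-2, v≡13 (mod 43); (20|43)=-1, (13|43)=+1; sign (−1)^0·-1^-2·+1^0 = +1.
(a,b)_17: α=3, u≡2; β=9, v≡12 (mod 17); (2|17)=+1, (12|17)=-1; sign (−1)^0·+1^9·-1^3 = -1.
(a,b)_13: α=0, u≡4; β=-2, v≡2 (mod 13); (4|13)=+1, (2|13)=-1; sign (−1)^0·+1^-2·-1^0 = +1.
(a,b)_∞: sgn(3689)=+, sgn(-4105330)=−, so +1.
(a,b)_5: α=-2, u≡4; β=1, v≡1 (mod 5); (4|5)=+1, (1|5)=+1; sign (−1)^0·+1^1·+1^-2 = +1.
(a,b)_31: α=1, u≡24; β=3, v≡14 (mod 31); (24|31)=-1, (14|31)=+1; sign (−1)^1·-1^3·+1^1 = +1.
(3689, -4105330 / ℚ) ramifies at {17, 19}: a division algebra.

[17, 19]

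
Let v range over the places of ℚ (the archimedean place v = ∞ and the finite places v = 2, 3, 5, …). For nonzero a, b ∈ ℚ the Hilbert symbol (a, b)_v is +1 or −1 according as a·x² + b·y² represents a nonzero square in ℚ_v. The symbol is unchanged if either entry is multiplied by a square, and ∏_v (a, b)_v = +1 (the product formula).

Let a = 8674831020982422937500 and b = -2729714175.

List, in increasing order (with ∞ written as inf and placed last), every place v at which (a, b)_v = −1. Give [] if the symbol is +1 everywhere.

Mod squares: a ≡ 943, b ≡ -1348007. Check v ∈ {∞, 2, 3, 5, 23, 29, 41, 43, 47}.
v=47: a=47^2·(≡2), b=47^1·(≡3) mod 47; (2|47)=+1, (3|47)=+1; (−1)^{2·1·23}·(+1)^1·(+1)^2 = +1.
v=2: v_2(a)=2, v_2(b)=0; units ≡ 7, 1 (mod 8); ε·ε+αω+βω = 1·0+2·0+0·0 ≡ 0  ⇒  (a,b)_2 = +1.
v=41: a=41^1·(≡40), b=41^0·(≡20) mod 41; (40|41)=+1, (20|41)=+1; (−1)^{1·0·20}·(+1)^0·(+1)^1 = +1.
v=∞: 943 > 0 and -1348007 < 0  ⇒  (a,b)_∞ = +1.
v=3: a=3^4·(≡1), b=3^4·(≡1) mod 3; (1|3)=+1, (1|3)=+1; (−1)^{4·4·1}·(+1)^4·(+1)^4 = +1.
v=29: a=29^2·(≡21), b=29^1·(≡9) mod 29; (21|29)=-1, (9|29)=+1; (−1)^{2·1·14}·(-1)^1·(+1)^2 = -1.
v=23: a=23^3·(≡1), b=23^1·(≡18) mod 23; (1|23)=+1, (18|23)=+1; (−1)^{3·1·11}·(+1)^1·(+1)^3 = -1.
v=43: a=43^2·(≡13), b=43^1·(≡35) mod 43; (13|43)=+1, (35|43)=+1; (−1)^{2·1·21}·(+1)^1·(+1)^2 = +1.
v=5: a=5^6·(≡3), b=5^2·(≡3) mod 5; (3|5)=-1, (3|5)=-1; (−1)^{6·2·2}·(-1)^2·(-1)^6 = +1.
(943, -1348007 / ℚ) ramifies at {23, 29}: a division algebra.

[23, 29]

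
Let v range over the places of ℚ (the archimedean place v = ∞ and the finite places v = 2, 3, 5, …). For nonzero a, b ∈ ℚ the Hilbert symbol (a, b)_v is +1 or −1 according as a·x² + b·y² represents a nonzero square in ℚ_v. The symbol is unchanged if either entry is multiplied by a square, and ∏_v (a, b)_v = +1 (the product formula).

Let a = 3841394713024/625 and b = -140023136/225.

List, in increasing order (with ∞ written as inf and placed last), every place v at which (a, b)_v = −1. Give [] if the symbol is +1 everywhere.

[11, 43]

Mod squares: a ≡ 319, b ≡ -86. Check v ∈ {∞, 2, 3, 5, 11, 29, 43}.
v=2: v_2(a)=6, v_2(b)=5; units ≡ 7, 5 (mod 8); ε·ε+αω+βω = 1·0+6·1+5·0 ≡ 0  ⇒  (a,b)_2 = +1.
v=11: a=11^3·(≡2), b=11^2·(≡10) mod 11; (2|11)=-1, (10|11)=-1; (−1)^{3·2·5}·(-1)^2·(-1)^3 = -1.
v=29: a=29^3·(≡26), b=29^2·(≡1) mod 29; (26|29)=-1, (1|29)=+1; (−1)^{3·2·14}·(-1)^2·(+1)^3 = +1.
v=5: a=5^-4·(≡4), b=5^-2·(≡1) mod 5; (4|5)=+1, (1|5)=+1; (−1)^{-4·-2·2}·(+1)^-2·(+1)^-4 = +1.
v=3: a=3^0·(≡1), b=3^-2·(≡1) mod 3; (1|3)=+1, (1|3)=+1; (−1)^{0·-2·1}·(+1)^-2·(+1)^0 = +1.
v=43: a=43^2·(≡34), b=43^1·(≡21) mod 43; (34|43)=-1, (21|43)=+1; (−1)^{2·1·21}·(-1)^1·(+1)^2 = -1.
v=∞: 319 > 0 and -86 < 0  ⇒  (a,b)_∞ = +1.
(319, -86 / ℚ) ramifies at {11, 43}: a division algebra.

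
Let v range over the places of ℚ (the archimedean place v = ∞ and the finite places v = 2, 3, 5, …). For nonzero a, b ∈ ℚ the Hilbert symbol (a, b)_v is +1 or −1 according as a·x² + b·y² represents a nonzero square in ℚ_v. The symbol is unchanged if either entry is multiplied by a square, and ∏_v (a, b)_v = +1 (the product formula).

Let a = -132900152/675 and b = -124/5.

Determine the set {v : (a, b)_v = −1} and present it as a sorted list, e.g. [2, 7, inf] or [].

(a, b) ≡ (-41514, -155) mod (ℚ^×)²; places V = {2, 3, 5, 7, 11, 17, 31, 37, ∞}.
(a,b)_17: α=1, u≡14; β=0, v≡16 (mod 17); (14|17)=-1, (16|17)=+1; sign (−1)^0·-1^0·+1^1 = +1.
(a,b)_3: α=-3, u≡1; β=0, v≡1 (mod 3); (1|3)=+1, (1|3)=+1; sign (−1)^0·+1^0·+1^-3 = +1.
(a,b)_∞: sgn(-41514)=−, sgn(-155)=−, so -1.
(a,b)_5: α=-2, u≡4; β=-1, v≡1 (mod 5); (4|5)=+1, (1|5)=+1; sign (−1)^0·+1^-1·+1^-2 = +1.
(a,b)_37: α=1, u≡3; β=0, v≡27 (mod 37); (3|37)=+1, (27|37)=+1; sign (−1)^0·+1^0·+1^1 = +1.
(a,b)_31: α=0, u≡3; β=1, v≡24 (mod 31); (3|31)=-1, (24|31)=-1; sign (−1)^0·-1^1·-1^0 = -1.
(a,b)_7: α=4, u≡6; β=0, v≡6 (mod 7); (6|7)=-1, (6|7)=-1; sign (−1)^0·-1^0·-1^4 = +1.
(a,b)_2: α=3, β=2; u≡3, v≡5 (mod 8); ε(u)ε(v)=1·0, αω(v)=3·1, βω(u)=2·1; sum ≡ 1  ⇒  -1.
(a,b)_11: α=1, u≡10; β=0, v≡6 (mod 11); (10|11)=-1, (6|11)=-1; sign (−1)^0·-1^0·-1^1 = -1.
(-41514, -155 / ℚ) ramifies at {2, 11, 31, ∞}: a division algebra.

[2, 11, 31, inf]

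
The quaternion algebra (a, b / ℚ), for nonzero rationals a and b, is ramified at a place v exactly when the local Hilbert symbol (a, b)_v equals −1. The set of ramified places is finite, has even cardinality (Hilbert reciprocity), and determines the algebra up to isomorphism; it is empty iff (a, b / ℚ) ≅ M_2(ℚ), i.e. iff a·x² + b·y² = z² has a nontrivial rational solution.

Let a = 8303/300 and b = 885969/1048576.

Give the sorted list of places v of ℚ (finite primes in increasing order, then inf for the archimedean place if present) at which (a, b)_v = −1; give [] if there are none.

(a, b) ≡ (69, 41) mod (ℚ^×)²; places V = {2, 3, 5, 7, 19, 23, 41, ∞}.
(a,b)_19: α=2, u≡18; β=0, v≡14 (mod 19); (18|19)=-1, (14|19)=-1; sign (−1)^0·-1^0·-1^2 = +1.
(a,b)_23: α=1, u≡16; β=0, v≡13 (mod 23); (16|23)=+1, (13|23)=+1; sign (−1)^0·+1^0·+1^1 = +1.
(a,b)_41: α=0, u≡30; β=1, v≡2 (mod 41); (30|41)=-1, (2|41)=+1; sign (−1)^0·-1^1·+1^0 = -1.
(a,b)_5: α=-2, u≡4; β=0, v≡4 (mod 5); (4|5)=+1, (4|5)=+1; sign (−1)^0·+1^0·+1^-2 = +1.
(a,b)_3: α=-1, u≡2; β=2, v≡2 (mod 3); (2|3)=-1, (2|3)=-1; sign (−1)^0·-1^2·-1^-1 = -1.
(a,b)_∞: sgn(69)=+, sgn(41)=+, so +1.
(a,b)_2: α=-2, β=-20; u≡5, v≡1 (mod 8); ε(u)ε(v)=0·0, αω(v)=-2·0, βω(u)=-20·1; sum ≡ 0  ⇒  +1.
(a,b)_7: α=0, u≡6; β=4, v≡3 (mod 7); (6|7)=-1, (3|7)=-1; sign (−1)^0·-1^4·-1^0 = +1.
|Ram(69, 41)| = 2, even; anisotropic at {3, 41}.

[3, 41]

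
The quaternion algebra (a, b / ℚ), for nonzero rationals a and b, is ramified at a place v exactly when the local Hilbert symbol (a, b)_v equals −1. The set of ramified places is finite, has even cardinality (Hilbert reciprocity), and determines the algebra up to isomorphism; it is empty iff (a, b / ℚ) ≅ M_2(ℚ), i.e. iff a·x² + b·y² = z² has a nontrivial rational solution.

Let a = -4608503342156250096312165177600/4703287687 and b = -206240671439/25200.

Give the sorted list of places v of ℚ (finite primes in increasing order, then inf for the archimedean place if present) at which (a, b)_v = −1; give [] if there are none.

(a, b) ≡ (-1463, -91553) mod (ℚ^×)²; places V = {2, 3, 5, 7, 11, 19, 23, 29, 41, ∞}.
(a,b)_5: α=2, u≡3; β=-2, v≡2 (mod 5); (3|5)=-1, (2|5)=-1; sign (−1)^0·-1^-2·-1^2 = +1.
(a,b)_19: α=9, u≡18; β=4, v≡14 (mod 19); (18|19)=-1, (14|19)=-1; sign (−1)^0·-1^4·-1^9 = -1.
(a,b)_23: α=-4, u≡13; β=0, v≡5 (mod 23); (13|23)=+1, (5|23)=-1; sign (−1)^0·+1^0·-1^-4 = +1.
(a,b)_7: α=-5, u≡2; β=-1, v≡1 (mod 7); (2|7)=+1, (1|7)=+1; sign (−1)^1·+1^-1·+1^-5 = -1.
(a,b)_11: α=7, u≡10; β=3, v≡4 (mod 11); (10|11)=-1, (4|11)=+1; sign (−1)^1·-1^3·+1^7 = +1.
(a,b)_∞: sgn(-1463)=−, sgn(-91553)=−, so -1.
(a,b)_29: α=2, u≡23; β=1, v≡6 (mod 29); (23|29)=+1, (6|29)=+1; sign (−1)^0·+1^1·+1^2 = +1.
(a,b)_3: α=4, u≡1; β=-2, v≡1 (mod 3); (1|3)=+1, (1|3)=+1; sign (−1)^0·+1^-2·+1^4 = +1.
(a,b)_41: α=2, u≡22; β=1, v≡3 (mod 41); (22|41)=-1, (3|41)=-1; sign (−1)^0·-1^1·-1^2 = -1.
(a,b)_2: α=8, β=-4; u≡1, v≡7 (mod 8); ε(u)ε(v)=0·1, αω(v)=8·0, βω(u)=-4·0; sum ≡ 0  ⇒  +1.
(-1463, -91553 / ℚ) ramifies at {7, 19, 41, ∞}: a division algebra.

[7, 19, 41, inf]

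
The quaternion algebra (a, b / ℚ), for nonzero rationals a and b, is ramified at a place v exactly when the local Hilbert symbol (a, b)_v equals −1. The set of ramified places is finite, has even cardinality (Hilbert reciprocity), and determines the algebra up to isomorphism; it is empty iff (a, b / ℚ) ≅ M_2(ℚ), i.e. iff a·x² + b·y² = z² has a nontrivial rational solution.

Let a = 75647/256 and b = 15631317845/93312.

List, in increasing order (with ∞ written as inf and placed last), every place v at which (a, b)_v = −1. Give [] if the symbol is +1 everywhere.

(a, b) ≡ (143, 10) mod (ℚ^×)²; places V = {2, 3, 5, 11, 13, 17, 23, ∞}.
(a,b)_5: α=0, u≡2; β=1, v≡2 (mod 5); (2|5)=-1, (2|5)=-1; sign (−1)^0·-1^1·-1^0 = -1.
(a,b)_3: α=0, u≡2; β=-6, v≡1 (mod 3); (2|3)=-1, (1|3)=+1; sign (−1)^0·-1^-6·+1^0 = +1.
(a,b)_2: α=-8, β=-7; u≡7, v≡5 (mod 8); ε(u)ε(v)=1·0, αω(v)=-8·1, βω(u)=-7·0; sum ≡ 0  ⇒  +1.
(a,b)_∞: sgn(143)=+, sgn(10)=+, so +1.
(a,b)_11: α=1, u≡8; β=2, v≡6 (mod 11); (8|11)=-1, (6|11)=-1; sign (−1)^0·-1^2·-1^1 = -1.
(a,b)_17: α=0, u≡14; β=2, v≡3 (mod 17); (14|17)=-1, (3|17)=-1; sign (−1)^0·-1^2·-1^0 = +1.
(a,b)_13: α=1, u≡11; β=2, v≡3 (mod 13); (11|13)=-1, (3|13)=+1; sign (−1)^0·-1^2·+1^1 = +1.
(a,b)_23: α=2, u≡17; β=2, v≡15 (mod 23); (17|23)=-1, (15|23)=-1; sign (−1)^0·-1^2·-1^2 = +1.
Ram(143, 10) = {5, 11}; no ℚ_5-point on the conic.

[5, 11]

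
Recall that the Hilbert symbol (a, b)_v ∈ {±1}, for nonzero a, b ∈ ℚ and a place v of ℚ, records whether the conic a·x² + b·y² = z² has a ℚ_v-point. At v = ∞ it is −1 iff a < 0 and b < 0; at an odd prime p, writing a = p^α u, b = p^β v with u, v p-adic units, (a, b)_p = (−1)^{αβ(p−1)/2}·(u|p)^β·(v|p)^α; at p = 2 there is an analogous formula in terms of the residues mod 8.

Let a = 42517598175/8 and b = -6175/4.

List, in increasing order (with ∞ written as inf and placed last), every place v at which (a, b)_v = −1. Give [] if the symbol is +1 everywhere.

(a, b) ≡ (377934206, -247) mod (ℚ^×)²; places V = {2, 3, 5, 13, 19, 23, 29, 31, 37, ∞}.
(a,b)_37: α=1, u≡27; β=0, v≡1 (mod 37); (27|37)=+1, (1|37)=+1; sign (−1)^0·+1^0·+1^1 = +1.
(a,b)_3: α=2, u≡2; β=0, v≡2 (mod 3); (2|3)=-1, (2|3)=-1; sign (−1)^0·-1^0·-1^2 = +1.
(a,b)_23: α=1, u≡13; β=0, v≡3 (mod 23); (13|23)=+1, (3|23)=+1; sign (−1)^0·+1^0·+1^1 = +1.
(a,b)_5: α=2, u≡4; β=2, v≡2 (mod 5); (4|5)=+1, (2|5)=-1; sign (−1)^0·+1^2·-1^2 = +1.
(a,b)_13: α=1, u≡10; β=1, v≡8 (mod 13); (10|13)=+1, (8|13)=-1; sign (−1)^0·+1^1·-1^1 = -1.
(a,b)_19: α=1, u≡3; β=1, v≡9 (mod 19); (3|19)=-1, (9|19)=+1; sign (−1)^1·-1^1·+1^1 = +1.
(a,b)_31: α=1, u≡28; β=0, v≡14 (mod 31); (28|31)=+1, (14|31)=+1; sign (−1)^0·+1^0·+1^1 = +1.
(a,b)_∞: sgn(377934206)=+, sgn(-247)=−, so +1.
(a,b)_2: α=-3, β=-2; u≡7, v≡1 (mod 8); ε(u)ε(v)=1·0, αω(v)=-3·0, βω(u)=-2·0; sum ≡ 0  ⇒  +1.
(a,b)_29: α=1, u≡13; β=0, v≡15 (mod 29); (13|29)=+1, (15|29)=-1; sign (−1)^0·+1^0·-1^1 = -1.
Ram(377934206, -247) = {13, 29}; no ℚ_13-point on the conic.

[13, 29]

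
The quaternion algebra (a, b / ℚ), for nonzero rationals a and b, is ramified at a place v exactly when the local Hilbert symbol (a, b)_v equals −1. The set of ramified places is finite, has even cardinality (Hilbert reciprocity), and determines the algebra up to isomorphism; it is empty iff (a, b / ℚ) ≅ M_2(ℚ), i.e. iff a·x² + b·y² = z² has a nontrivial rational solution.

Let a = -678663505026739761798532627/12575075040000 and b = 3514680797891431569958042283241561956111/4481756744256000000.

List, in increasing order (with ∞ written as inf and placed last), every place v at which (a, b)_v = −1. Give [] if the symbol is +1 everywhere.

(a, b) ≡ (-45353, 7432439) mod (ℚ^×)²; places V = {2, 3, 5, 7, 11, 13, 17, 19, 29, 31, 41, 47, ∞}.
(a,b)_13: α=4, u≡1; β=6, v≡10 (mod 13); (1|13)=+1, (10|13)=+1; sign (−1)^0·+1^6·+1^4 = +1.
(a,b)_2: α=-8, β=-12; u≡7, v≡7 (mod 8); ε(u)ε(v)=1·1, αω(v)=-8·0, βω(u)=-12·0; sum ≡ 1  ⇒  -1.
(a,b)_∞: sgn(-45353)=−, sgn(7432439)=+, so +1.
(a,b)_29: α=2, u≡11; β=3, v≡27 (mod 29); (11|29)=-1, (27|29)=-1; sign (−1)^0·-1^3·-1^2 = -1.
(a,b)_3: α=-10, u≡1; β=-14, v≡2 (mod 3); (1|3)=+1, (2|3)=-1; sign (−1)^0·+1^-14·-1^-10 = +1.
(a,b)_5: α=-4, u≡2; β=-6, v≡4 (mod 5); (2|5)=-1, (4|5)=+1; sign (−1)^0·-1^-6·+1^-4 = +1.
(a,b)_47: α=2, u≡17; β=3, v≡41 (mod 47); (17|47)=+1, (41|47)=-1; sign (−1)^0·+1^3·-1^2 = +1.
(a,b)_41: α=2, u≡6; β=3, v≡25 (mod 41); (6|41)=-1, (25|41)=+1; sign (−1)^0·-1^3·+1^2 = -1.
(a,b)_17: α=2, u≡12; β=2, v≡11 (mod 17); (12|17)=-1, (11|17)=-1; sign (−1)^0·-1^2·-1^2 = +1.
(a,b)_31: α=1, u≡19; β=2, v≡3 (mod 31); (19|31)=+1, (3|31)=-1; sign (−1)^0·+1^2·-1^1 = -1.
(a,b)_11: α=-3, u≡2; β=-4, v≡3 (mod 11); (2|11)=-1, (3|11)=+1; sign (−1)^0·-1^-4·+1^-3 = +1.
(a,b)_19: α=5, u≡17; β=7, v≡11 (mod 19); (17|19)=+1, (11|19)=+1; sign (−1)^1·+1^7·+1^5 = -1.
(a,b)_7: α=3, u≡3; β=5, v≡6 (mod 7); (3|7)=-1, (6|7)=-1; sign (−1)^1·-1^5·-1^3 = -1.
Ram(-45353, 7432439) = {2, 7, 19, 29, 31, 41}; no ℚ_2-point on the conic.

[2, 7, 19, 29, 31, 41]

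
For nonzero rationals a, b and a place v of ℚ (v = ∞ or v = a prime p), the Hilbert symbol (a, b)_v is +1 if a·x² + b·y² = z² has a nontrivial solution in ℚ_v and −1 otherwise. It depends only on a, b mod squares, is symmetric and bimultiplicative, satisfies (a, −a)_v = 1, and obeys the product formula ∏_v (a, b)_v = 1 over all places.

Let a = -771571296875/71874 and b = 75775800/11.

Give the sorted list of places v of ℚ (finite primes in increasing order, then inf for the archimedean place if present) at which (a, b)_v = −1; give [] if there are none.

[11, 17]

Mod squares: a ≡ -21318, b ≡ 28842. Check v ∈ {∞, 2, 3, 5, 11, 17, 19, 23}.
v=11: a=11^-3·(≡5), b=11^-1·(≡1) mod 11; (5|11)=+1, (1|11)=+1; (−1)^{-3·-1·5}·(+1)^-1·(+1)^-3 = -1.
v=17: a=17^3·(≡4), b=17^2·(≡7) mod 17; (4|17)=+1, (7|17)=-1; (−1)^{3·2·8}·(+1)^2·(-1)^3 = -1.
v=∞: -21318 < 0 and 28842 > 0  ⇒  (a,b)_∞ = +1.
v=3: a=3^-3·(≡1), b=3^1·(≡2) mod 3; (1|3)=+1, (2|3)=-1; (−1)^{-3·1·1}·(+1)^1·(-1)^-3 = +1.
v=23: a=23^2·(≡12), b=23^1·(≡1) mod 23; (12|23)=+1, (1|23)=+1; (−1)^{2·1·11}·(+1)^1·(+1)^2 = +1.
v=5: a=5^6·(≡3), b=5^2·(≡2) mod 5; (3|5)=-1, (2|5)=-1; (−1)^{6·2·2}·(-1)^2·(-1)^6 = +1.
v=2: v_2(a)=-1, v_2(b)=3; units ≡ 5, 5 (mod 8); ε·ε+αω+βω = 0·0+-1·1+3·1 ≡ 0  ⇒  (a,b)_2 = +1.
v=19: a=19^1·(≡18), b=19^1·(≡16) mod 19; (18|19)=-1, (16|19)=+1; (−1)^{1·1·9}·(-1)^1·(+1)^1 = +1.
(-21318, 28842 / ℚ) ramifies at {11, 17}: a division algebra.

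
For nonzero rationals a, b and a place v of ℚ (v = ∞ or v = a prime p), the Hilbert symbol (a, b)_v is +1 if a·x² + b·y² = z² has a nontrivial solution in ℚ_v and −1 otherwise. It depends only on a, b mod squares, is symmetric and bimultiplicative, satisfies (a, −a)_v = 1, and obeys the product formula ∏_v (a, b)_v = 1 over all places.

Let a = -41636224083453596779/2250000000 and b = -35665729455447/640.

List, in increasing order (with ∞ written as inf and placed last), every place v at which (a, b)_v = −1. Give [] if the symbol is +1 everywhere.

(a, b) ≡ (-2590, -33670) mod (ℚ^×)²; places V = {2, 3, 5, 7, 13, 29, 31, 37, ∞}.
(a,b)_3: α=-2, u≡2; β=2, v≡2 (mod 3); (2|3)=-1, (2|3)=-1; sign (−1)^0·-1^2·-1^-2 = +1.
(a,b)_7: α=3, u≡1; β=3, v≡6 (mod 7); (1|7)=+1, (6|7)=-1; sign (−1)^1·+1^3·-1^3 = +1.
(a,b)_29: α=4, u≡16; β=2, v≡7 (mod 29); (16|29)=+1, (7|29)=+1; sign (−1)^0·+1^2·+1^4 = +1.
(a,b)_2: α=-7, β=-7; u≡1, v≡5 (mod 8); ε(u)ε(v)=0·0, αω(v)=-7·1, βω(u)=-7·0; sum ≡ 1  ⇒  -1.
(a,b)_13: α=6, u≡9; β=5, v≡10 (mod 13); (9|13)=+1, (10|13)=+1; sign (−1)^0·+1^5·+1^6 = +1.
(a,b)_∞: sgn(-2590)=−, sgn(-33670)=−, so -1.
(a,b)_31: α=2, u≡18; β=0, v≡13 (mod 31); (18|31)=+1, (13|31)=-1; sign (−1)^0·+1^0·-1^2 = +1.
(a,b)_37: α=1, u≡9; β=1, v≡18 (mod 37); (9|37)=+1, (18|37)=-1; sign (−1)^0·+1^1·-1^1 = -1.
(a,b)_5: α=-9, u≡3; β=-1, v≡1 (mod 5); (3|5)=-1, (1|5)=+1; sign (−1)^0·-1^-1·+1^-9 = -1.
|Ram(-2590, -33670)| = 4, even; anisotropic at {2, 5, 37, ∞}.

[2, 5, 37, inf]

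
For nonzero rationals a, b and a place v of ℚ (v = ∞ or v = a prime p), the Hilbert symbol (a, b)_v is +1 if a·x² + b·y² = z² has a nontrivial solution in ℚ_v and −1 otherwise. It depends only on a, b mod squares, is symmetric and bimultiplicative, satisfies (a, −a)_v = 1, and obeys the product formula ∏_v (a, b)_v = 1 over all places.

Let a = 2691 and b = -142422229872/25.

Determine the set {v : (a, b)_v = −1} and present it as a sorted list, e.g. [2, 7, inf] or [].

(a, b) ≡ (299, -11063) mod (ℚ^×)²; places V = {2, 3, 5, 13, 23, 37, ∞}.
(a,b)_5: α=0, u≡1; β=-2, v≡3 (mod 5); (1|5)=+1, (3|5)=-1; sign (−1)^0·+1^-2·-1^0 = +1.
(a,b)_23: α=1, u≡2; β=3, v≡2 (mod 23); (2|23)=+1, (2|23)=+1; sign (−1)^1·+1^3·+1^1 = -1.
(a,b)_3: α=2, u≡2; β=2, v≡1 (mod 3); (2|3)=-1, (1|3)=+1; sign (−1)^0·-1^2·+1^2 = +1.
(a,b)_2: α=0, β=4; u≡3, v≡1 (mod 8); ε(u)ε(v)=1·0, αω(v)=0·0, βω(u)=4·1; sum ≡ 0  ⇒  +1.
(a,b)_37: α=0, u≡27; β=1, v≡28 (mod 37); (27|37)=+1, (28|37)=+1; sign (−1)^0·+1^1·+1^0 = +1.
(a,b)_∞: sgn(299)=+, sgn(-11063)=−, so +1.
(a,b)_13: α=1, u≡12; β=3, v≡2 (mod 13); (12|13)=+1, (2|13)=-1; sign (−1)^0·+1^3·-1^1 = -1.
Ram(299, -11063) = {13, 23}; no ℚ_13-point on the conic.

[13, 23]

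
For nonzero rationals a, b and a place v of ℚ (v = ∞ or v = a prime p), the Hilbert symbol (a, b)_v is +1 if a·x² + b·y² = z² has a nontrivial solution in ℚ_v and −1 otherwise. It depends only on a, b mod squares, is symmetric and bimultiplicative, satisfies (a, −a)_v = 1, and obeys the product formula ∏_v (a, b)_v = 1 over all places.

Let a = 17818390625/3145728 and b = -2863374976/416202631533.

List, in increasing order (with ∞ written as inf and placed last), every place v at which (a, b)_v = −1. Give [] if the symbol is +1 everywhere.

[3, 11]

(a, b) ≡ (51, -2002) mod (ℚ^×)²; places V = {2, 3, 5, 7, 11, 13, 17, 37, 47, ∞}.
(a,b)_11: α=0, u≡8; β=3, v≡1 (mod 11); (8|11)=-1, (1|11)=+1; sign (−1)^0·-1^3·+1^0 = -1.
(a,b)_∞: sgn(51)=+, sgn(-2002)=−, so +1.
(a,b)_37: α=2, u≡35; β=0, v≡7 (mod 37); (35|37)=-1, (7|37)=+1; sign (−1)^0·-1^0·+1^2 = +1.
(a,b)_3: α=-1, u≡2; β=-8, v≡2 (mod 3); (2|3)=-1, (2|3)=-1; sign (−1)^0·-1^-8·-1^-1 = -1.
(a,b)_5: α=6, u≡4; β=0, v≡3 (mod 5); (4|5)=+1, (3|5)=-1; sign (−1)^0·+1^0·-1^6 = +1.
(a,b)_17: α=1, u≡12; β=0, v≡8 (mod 17); (12|17)=-1, (8|17)=+1; sign (−1)^0·-1^0·+1^1 = +1.
(a,b)_7: α=2, u≡1; β=5, v≡4 (mod 7); (1|7)=+1, (4|7)=+1; sign (−1)^0·+1^5·+1^2 = +1.
(a,b)_47: α=0, u≡3; β=-4, v≡15 (mod 47); (3|47)=+1, (15|47)=-1; sign (−1)^0·+1^-4·-1^0 = +1.
(a,b)_13: α=0, u≡9; β=-1, v≡5 (mod 13); (9|13)=+1, (5|13)=-1; sign (−1)^0·+1^-1·-1^0 = +1.
(a,b)_2: α=-20, β=7; u≡3, v≡7 (mod 8); ε(u)ε(v)=1·1, αω(v)=-20·0, βω(u)=7·1; sum ≡ 0  ⇒  +1.
Ram(51, -2002) = {3, 11}; no ℚ_3-point on the conic.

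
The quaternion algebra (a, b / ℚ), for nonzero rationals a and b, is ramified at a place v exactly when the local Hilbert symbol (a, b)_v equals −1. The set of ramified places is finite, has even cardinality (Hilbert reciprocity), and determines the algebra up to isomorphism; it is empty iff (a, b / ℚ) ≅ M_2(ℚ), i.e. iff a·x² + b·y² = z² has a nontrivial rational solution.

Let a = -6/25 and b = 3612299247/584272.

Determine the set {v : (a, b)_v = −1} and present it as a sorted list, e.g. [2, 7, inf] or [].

[2, 13, 17, 19]

(a, b) ≡ (-6, 121771) mod (ℚ^×)²; places V = {2, 3, 5, 13, 17, 19, 23, 29, 53, ∞}.
(a,b)_3: α=1, u≡1; β=6, v≡1 (mod 3); (1|3)=+1, (1|3)=+1; sign (−1)^0·+1^6·+1^1 = +1.
(a,b)_13: α=0, u≡6; β=-1, v≡8 (mod 13); (6|13)=-1, (8|13)=-1; sign (−1)^0·-1^-1·-1^0 = -1.
(a,b)_53: α=0, u≡4; β=-2, v≡19 (mod 53); (4|53)=+1, (19|53)=-1; sign (−1)^0·+1^-2·-1^0 = +1.
(a,b)_2: α=1, β=-4; u≡5, v≡3 (mod 8); ε(u)ε(v)=0·1, αω(v)=1·1, βω(u)=-4·1; sum ≡ 1  ⇒  -1.
(a,b)_23: α=0, u≡20; β=2, v≡9 (mod 23); (20|23)=-1, (9|23)=+1; sign (−1)^0·-1^2·+1^0 = +1.
(a,b)_19: α=0, u≡18; β=1, v≡7 (mod 19); (18|19)=-1, (7|19)=+1; sign (−1)^0·-1^1·+1^0 = -1.
(a,b)_5: α=-2, u≡4; β=0, v≡1 (mod 5); (4|5)=+1, (1|5)=+1; sign (−1)^0·+1^0·+1^-2 = +1.
(a,b)_29: α=0, u≡16; β=1, v≡6 (mod 29); (16|29)=+1, (6|29)=+1; sign (−1)^0·+1^1·+1^0 = +1.
(a,b)_17: α=0, u≡12; β=1, v≡11 (mod 17); (12|17)=-1, (11|17)=-1; sign (−1)^0·-1^1·-1^0 = -1.
(a,b)_∞: sgn(-6)=−, sgn(121771)=+, so +1.
Ram(-6, 121771) = {2, 13, 17, 19}; no ℚ_2-point on the conic.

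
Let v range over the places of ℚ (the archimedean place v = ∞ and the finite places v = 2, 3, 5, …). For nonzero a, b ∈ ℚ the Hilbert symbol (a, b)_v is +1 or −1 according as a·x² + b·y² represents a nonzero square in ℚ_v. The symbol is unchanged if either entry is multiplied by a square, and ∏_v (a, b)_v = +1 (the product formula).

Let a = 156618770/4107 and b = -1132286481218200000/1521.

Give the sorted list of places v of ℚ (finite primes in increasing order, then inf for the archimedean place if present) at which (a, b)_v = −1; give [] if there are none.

Mod squares: a ≡ 2310, b ≡ -55. Check v ∈ {∞, 2, 3, 5, 7, 11, 13, 37, 41}.
v=2: v_2(a)=1, v_2(b)=6; units ≡ 3, 1 (mod 8); ε·ε+αω+βω = 1·0+1·0+6·1 ≡ 0  ⇒  (a,b)_2 = +1.
v=∞: 2310 > 0 and -55 < 0  ⇒  (a,b)_∞ = +1.
v=41: a=41^2·(≡26), b=41^0·(≡26) mod 41; (26|41)=-1, (26|41)=-1; (−1)^{2·0·20}·(-1)^0·(-1)^2 = +1.
v=3: a=3^-1·(≡2), b=3^-2·(≡2) mod 3; (2|3)=-1, (2|3)=-1; (−1)^{-1·-2·1}·(-1)^-2·(-1)^-1 = -1.
v=13: a=13^0·(≡4), b=13^-2·(≡1) mod 13; (4|13)=+1, (1|13)=+1; (−1)^{0·-2·6}·(+1)^-2·(+1)^0 = +1.
v=37: a=37^-2·(≡9), b=37^0·(≡22) mod 37; (9|37)=+1, (22|37)=-1; (−1)^{-2·0·18}·(+1)^0·(-1)^-2 = +1.
v=11: a=11^3·(≡9), b=11^9·(≡2) mod 11; (9|11)=+1, (2|11)=-1; (−1)^{3·9·5}·(+1)^9·(-1)^3 = +1.
v=7: a=7^1·(≡2), b=7^4·(≡2) mod 7; (2|7)=+1, (2|7)=+1; (−1)^{1·4·3}·(+1)^4·(+1)^1 = +1.
v=5: a=5^1·(≡2), b=5^5·(≡1) mod 5; (2|5)=-1, (1|5)=+1; (−1)^{1·5·2}·(-1)^5·(+1)^1 = -1.
Ram(2310, -55) = {3, 5}; no ℚ_3-point on the conic.

[3, 5]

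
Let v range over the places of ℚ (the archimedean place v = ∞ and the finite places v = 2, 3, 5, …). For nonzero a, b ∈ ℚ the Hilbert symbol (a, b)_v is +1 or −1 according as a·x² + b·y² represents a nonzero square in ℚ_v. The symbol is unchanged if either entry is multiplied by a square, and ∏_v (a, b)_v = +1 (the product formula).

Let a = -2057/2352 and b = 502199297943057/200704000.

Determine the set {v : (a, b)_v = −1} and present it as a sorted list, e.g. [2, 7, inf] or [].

Mod squares: a ≡ -51, b ≡ 570. Check v ∈ {∞, 2, 3, 5, 7, 11, 13, 17, 19, 37}.
v=7: a=7^-2·(≡6), b=7^-2·(≡6) mod 7; (6|7)=-1, (6|7)=-1; (−1)^{-2·-2·3}·(-1)^-2·(-1)^-2 = +1.
v=17: a=17^1·(≡11), b=17^2·(≡1) mod 17; (11|17)=-1, (1|17)=+1; (−1)^{1·2·8}·(-1)^2·(+1)^1 = +1.
v=2: v_2(a)=-4, v_2(b)=-15; units ≡ 5, 5 (mod 8); ε·ε+αω+βω = 0·0+-4·1+-15·1 ≡ 1  ⇒  (a,b)_2 = -1.
v=3: a=3^-1·(≡1), b=3^3·(≡1) mod 3; (1|3)=+1, (1|3)=+1; (−1)^{-1·3·1}·(+1)^3·(+1)^-1 = -1.
v=5: a=5^0·(≡4), b=5^-3·(≡1) mod 5; (4|5)=+1, (1|5)=+1; (−1)^{0·-3·2}·(+1)^-3·(+1)^0 = +1.
v=13: a=13^0·(≡3), b=13^2·(≡7) mod 13; (3|13)=+1, (7|13)=-1; (−1)^{0·2·6}·(+1)^2·(-1)^0 = +1.
v=37: a=37^0·(≡6), b=37^2·(≡15) mod 37; (6|37)=-1, (15|37)=-1; (−1)^{0·2·18}·(-1)^2·(-1)^0 = +1.
v=19: a=19^0·(≡6), b=19^1·(≡7) mod 19; (6|19)=+1, (7|19)=+1; (−1)^{0·1·9}·(+1)^1·(+1)^0 = +1.
v=∞: -51 < 0 and 570 > 0  ⇒  (a,b)_∞ = +1.
v=11: a=11^2·(≡3), b=11^4·(≡1) mod 11; (3|11)=+1, (1|11)=+1; (−1)^{2·4·5}·(+1)^4·(+1)^2 = +1.
|Ram(-51, 570)| = 2, even; anisotropic at {2, 3}.

[2, 3]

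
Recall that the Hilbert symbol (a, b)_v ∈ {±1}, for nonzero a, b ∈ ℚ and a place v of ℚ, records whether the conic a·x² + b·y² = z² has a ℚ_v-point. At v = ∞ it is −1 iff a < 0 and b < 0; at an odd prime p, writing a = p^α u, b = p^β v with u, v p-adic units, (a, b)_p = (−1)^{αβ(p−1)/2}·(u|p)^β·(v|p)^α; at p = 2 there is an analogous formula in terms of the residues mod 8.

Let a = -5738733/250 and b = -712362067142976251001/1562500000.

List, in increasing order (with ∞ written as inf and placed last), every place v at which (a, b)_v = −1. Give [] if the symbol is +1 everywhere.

(a, b) ≡ (-770, -10010) mod (ℚ^×)²; places V = {2, 3, 5, 7, 11, 13, ∞}.
(a,b)_13: α=2, u≡4; β=5, v≡9 (mod 13); (4|13)=+1, (9|13)=+1; sign (−1)^0·+1^5·+1^2 = +1.
(a,b)_11: α=1, u≡2; β=3, v≡9 (mod 11); (2|11)=-1, (9|11)=+1; sign (−1)^1·-1^3·+1^1 = +1.
(a,b)_3: α=2, u≡1; β=6, v≡1 (mod 3); (1|3)=+1, (1|3)=+1; sign (−1)^0·+1^6·+1^2 = +1.
(a,b)_7: α=3, u≡4; β=11, v≡3 (mod 7); (4|7)=+1, (3|7)=-1; sign (−1)^1·+1^11·-1^3 = +1.
(a,b)_5: α=-3, u≡1; β=-11, v≡2 (mod 5); (1|5)=+1, (2|5)=-1; sign (−1)^0·+1^-11·-1^-3 = -1.
(a,b)_2: α=-1, β=-5; u≡7, v≡3 (mod 8); ε(u)ε(v)=1·1, αω(v)=-1·1, βω(u)=-5·0; sum ≡ 0  ⇒  +1.
(a,b)_∞: sgn(-770)=−, sgn(-10010)=−, so -1.
(-770, -10010 / ℚ) ramifies at {5, ∞}: a division algebra.

[5, inf]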